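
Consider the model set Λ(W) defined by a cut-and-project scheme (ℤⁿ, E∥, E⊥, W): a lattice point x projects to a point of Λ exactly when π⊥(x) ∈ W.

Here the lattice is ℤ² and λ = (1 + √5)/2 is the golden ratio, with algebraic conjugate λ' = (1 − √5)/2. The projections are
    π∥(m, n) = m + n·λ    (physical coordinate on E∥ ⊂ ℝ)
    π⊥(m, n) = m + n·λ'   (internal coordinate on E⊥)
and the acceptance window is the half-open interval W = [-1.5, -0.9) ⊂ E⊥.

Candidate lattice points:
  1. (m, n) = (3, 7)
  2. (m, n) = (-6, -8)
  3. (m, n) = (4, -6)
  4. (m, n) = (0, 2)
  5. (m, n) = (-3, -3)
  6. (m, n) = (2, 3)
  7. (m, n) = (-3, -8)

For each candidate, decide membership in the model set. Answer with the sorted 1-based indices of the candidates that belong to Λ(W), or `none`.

1, 2, 4, 5

λ' = (1−√5)/2 ≈ -0.618034.
#1 (3,7): internal coord 3 + (7)·λ' = -1.326238; -1.326238 ∈ [-1.5, -0.9) → IN Λ
#2 (-6,-8): internal coord -6 + (-8)·λ' = -1.055728; -1.055728 ∈ [-1.5, -0.9) → IN Λ
#3 (4,-6): internal coord 4 + (-6)·λ' = +7.708204; +7.708204 ∉ [-1.5, -0.9) → out
#4 (0,2): internal coord 0 + (2)·λ' = -1.236068; -1.236068 ∈ [-1.5, -0.9) → IN Λ
#5 (-3,-3): internal coord -3 + (-3)·λ' = -1.145898; -1.145898 ∈ [-1.5, -0.9) → IN Λ
#6 (2,3): internal coord 2 + (3)·λ' = +0.145898; +0.145898 ∉ [-1.5, -0.9) → out
#7 (-3,-8): internal coord -3 + (-8)·λ' = +1.944272; +1.944272 ∉ [-1.5, -0.9) → out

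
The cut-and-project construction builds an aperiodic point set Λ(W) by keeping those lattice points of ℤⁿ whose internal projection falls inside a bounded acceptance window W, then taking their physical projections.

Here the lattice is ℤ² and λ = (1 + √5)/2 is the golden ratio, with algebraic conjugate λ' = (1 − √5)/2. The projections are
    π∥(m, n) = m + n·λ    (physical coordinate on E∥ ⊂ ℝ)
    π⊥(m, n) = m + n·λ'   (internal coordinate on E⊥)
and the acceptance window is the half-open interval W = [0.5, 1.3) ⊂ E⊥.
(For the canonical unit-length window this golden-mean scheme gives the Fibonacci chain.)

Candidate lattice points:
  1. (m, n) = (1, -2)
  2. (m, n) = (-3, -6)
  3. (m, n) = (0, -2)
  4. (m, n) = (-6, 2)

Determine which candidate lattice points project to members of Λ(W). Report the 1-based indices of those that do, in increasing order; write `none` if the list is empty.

2, 3

λ' = (1−√5)/2 ≈ -0.61803.
[1] lift (1,-2): star map gives 2.23607; window check 0.5 ≤ 2.23607 < 1.3 is false → out
[2] lift (-3,-6): star map gives 0.70820; window check 0.5 ≤ 0.70820 < 1.3 is true → IN Λ
[3] lift (0,-2): star map gives 1.23607; window check 0.5 ≤ 1.23607 < 1.3 is true → IN Λ
[4] lift (-6,2): star map gives -7.23607; window check 0.5 ≤ -7.23607 < 1.3 is false → out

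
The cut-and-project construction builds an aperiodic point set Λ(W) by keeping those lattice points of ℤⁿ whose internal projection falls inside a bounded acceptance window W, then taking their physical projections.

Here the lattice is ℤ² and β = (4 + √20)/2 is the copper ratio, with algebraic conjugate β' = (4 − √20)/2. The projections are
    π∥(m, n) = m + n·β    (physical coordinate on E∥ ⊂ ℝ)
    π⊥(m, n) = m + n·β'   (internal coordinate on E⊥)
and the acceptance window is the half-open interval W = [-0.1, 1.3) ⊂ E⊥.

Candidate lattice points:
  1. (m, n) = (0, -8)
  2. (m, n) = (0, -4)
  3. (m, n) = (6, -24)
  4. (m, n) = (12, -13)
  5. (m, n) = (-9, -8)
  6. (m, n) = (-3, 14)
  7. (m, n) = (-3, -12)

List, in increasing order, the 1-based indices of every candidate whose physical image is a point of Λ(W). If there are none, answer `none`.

2

Numerically β ≈ 4.23607 and β' = −1/β ≈ -0.23607.
[1] lift (0,-8): star map gives 1.88854; window check -0.1 ≤ 1.88854 < 1.3 is false → out
[2] lift (0,-4): star map gives 0.94427; window check -0.1 ≤ 0.94427 < 1.3 is true → IN Λ
[3] lift (6,-24): star map gives 11.66563; window check -0.1 ≤ 11.66563 < 1.3 is false → out
[4] lift (12,-13): star map gives 15.06888; window check -0.1 ≤ 15.06888 < 1.3 is false → out
[5] lift (-9,-8): star map gives -7.11146; window check -0.1 ≤ -7.11146 < 1.3 is false → out
[6] lift (-3,14): star map gives -6.30495; window check -0.1 ≤ -6.30495 < 1.3 is false → out
[7] lift (-3,-12): star map gives -0.16718; window check -0.1 ≤ -0.16718 < 1.3 is false → out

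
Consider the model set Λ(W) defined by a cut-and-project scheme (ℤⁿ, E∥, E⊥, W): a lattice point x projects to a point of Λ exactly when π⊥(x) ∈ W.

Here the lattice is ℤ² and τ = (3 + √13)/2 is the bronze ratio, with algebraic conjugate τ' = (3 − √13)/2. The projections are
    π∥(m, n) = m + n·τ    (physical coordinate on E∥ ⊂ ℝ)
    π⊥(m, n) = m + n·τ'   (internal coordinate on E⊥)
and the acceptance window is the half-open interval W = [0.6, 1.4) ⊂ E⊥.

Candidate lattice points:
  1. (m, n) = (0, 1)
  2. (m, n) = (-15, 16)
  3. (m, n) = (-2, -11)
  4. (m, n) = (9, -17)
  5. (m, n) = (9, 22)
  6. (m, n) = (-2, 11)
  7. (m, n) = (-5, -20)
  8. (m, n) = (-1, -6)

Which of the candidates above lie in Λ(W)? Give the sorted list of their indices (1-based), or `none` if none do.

3, 7, 8

Compute τ' = (3−√13)/2 = -0.302776, so π⊥(m,n) = m -0.302776·n.
candidate 1: (m,n)=(0,1) → π∥ = 0+1·τ ≈ 3.302776, π⊥ = 0+1·τ' ≈ -0.302776 ∉ [0.6, 1.4) ⇒ out
candidate 2: (m,n)=(-15,16) → π∥ = -15+16·τ ≈ 37.844410, π⊥ = -15+16·τ' ≈ -19.844410 ∉ [0.6, 1.4) ⇒ out
candidate 3: (m,n)=(-2,-11) → π∥ = -2-11·τ ≈ -38.330532, π⊥ = -2-11·τ' ≈ 1.330532 ∈ [0.6, 1.4) ⇒ IN Λ
candidate 4: (m,n)=(9,-17) → π∥ = 9-17·τ ≈ -47.147186, π⊥ = 9-17·τ' ≈ 14.147186 ∉ [0.6, 1.4) ⇒ out
candidate 5: (m,n)=(9,22) → π∥ = 9+22·τ ≈ 81.661064, π⊥ = 9+22·τ' ≈ 2.338936 ∉ [0.6, 1.4) ⇒ out
candidate 6: (m,n)=(-2,11) → π∥ = -2+11·τ ≈ 34.330532, π⊥ = -2+11·τ' ≈ -5.330532 ∉ [0.6, 1.4) ⇒ out
candidate 7: (m,n)=(-5,-20) → π∥ = -5-20·τ ≈ -71.055513, π⊥ = -5-20·τ' ≈ 1.055513 ∈ [0.6, 1.4) ⇒ IN Λ
candidate 8: (m,n)=(-1,-6) → π∥ = -1-6·τ ≈ -20.816654, π⊥ = -1-6·τ' ≈ 0.816654 ∈ [0.6, 1.4) ⇒ IN Λ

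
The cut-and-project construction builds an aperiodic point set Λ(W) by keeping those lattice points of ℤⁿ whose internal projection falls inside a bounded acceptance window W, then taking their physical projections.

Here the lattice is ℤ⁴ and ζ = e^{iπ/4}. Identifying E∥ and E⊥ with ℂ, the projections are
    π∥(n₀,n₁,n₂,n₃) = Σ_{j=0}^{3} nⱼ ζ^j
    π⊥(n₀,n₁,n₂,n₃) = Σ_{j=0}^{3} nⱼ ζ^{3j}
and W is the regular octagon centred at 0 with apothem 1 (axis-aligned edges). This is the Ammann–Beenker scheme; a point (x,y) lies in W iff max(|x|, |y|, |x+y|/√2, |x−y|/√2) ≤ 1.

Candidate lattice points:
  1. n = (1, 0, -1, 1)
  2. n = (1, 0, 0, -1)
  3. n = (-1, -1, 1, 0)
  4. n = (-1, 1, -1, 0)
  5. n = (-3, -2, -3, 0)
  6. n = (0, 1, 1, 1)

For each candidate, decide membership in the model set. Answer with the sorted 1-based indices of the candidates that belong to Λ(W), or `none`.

With ζ = e^{iπ/4} the internal vectors are ζ^0,ζ^3,ζ^6,ζ^9.
#1 (1, 0, -1, 1): internal (1.7071, 1.7071); octagon support 2.4142 vs apothem 1 → ∉ W
#2 (1, 0, 0, -1): internal (0.2929, -0.7071); octagon support 0.7071 vs apothem 1 → ∈ W
#3 (-1, -1, 1, 0): internal (-0.2929, -1.7071); octagon support 1.7071 vs apothem 1 → ∉ W
#4 (-1, 1, -1, 0): internal (-1.7071, 1.7071); octagon support 2.4142 vs apothem 1 → ∉ W
#5 (-3, -2, -3, 0): internal (-1.5858, 1.5858); octagon support 2.2426 vs apothem 1 → ∉ W
#6 (0, 1, 1, 1): internal (0.0000, 0.4142); octagon support 0.4142 vs apothem 1 → ∈ W

2, 6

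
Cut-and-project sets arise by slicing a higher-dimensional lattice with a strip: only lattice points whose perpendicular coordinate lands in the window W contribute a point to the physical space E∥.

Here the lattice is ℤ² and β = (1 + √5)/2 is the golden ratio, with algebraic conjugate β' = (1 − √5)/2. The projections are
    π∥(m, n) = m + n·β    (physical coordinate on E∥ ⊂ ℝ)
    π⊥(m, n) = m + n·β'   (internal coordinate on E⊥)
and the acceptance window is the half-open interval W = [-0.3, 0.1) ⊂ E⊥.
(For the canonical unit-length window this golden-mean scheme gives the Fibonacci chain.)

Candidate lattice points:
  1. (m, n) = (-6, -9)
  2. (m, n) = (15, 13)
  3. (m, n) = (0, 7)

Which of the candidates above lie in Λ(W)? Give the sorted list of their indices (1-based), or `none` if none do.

β' = (1−√5)/2 ≈ -0.6180.
#1 (-6,-9): internal coord -6 + (-9)·β' = -0.4377; -0.4377 ∉ [-0.3, 0.1) → out
#2 (15,13): internal coord 15 + (13)·β' = +6.9656; +6.9656 ∉ [-0.3, 0.1) → out
#3 (0,7): internal coord 0 + (7)·β' = -4.3262; -4.3262 ∉ [-0.3, 0.1) → out

none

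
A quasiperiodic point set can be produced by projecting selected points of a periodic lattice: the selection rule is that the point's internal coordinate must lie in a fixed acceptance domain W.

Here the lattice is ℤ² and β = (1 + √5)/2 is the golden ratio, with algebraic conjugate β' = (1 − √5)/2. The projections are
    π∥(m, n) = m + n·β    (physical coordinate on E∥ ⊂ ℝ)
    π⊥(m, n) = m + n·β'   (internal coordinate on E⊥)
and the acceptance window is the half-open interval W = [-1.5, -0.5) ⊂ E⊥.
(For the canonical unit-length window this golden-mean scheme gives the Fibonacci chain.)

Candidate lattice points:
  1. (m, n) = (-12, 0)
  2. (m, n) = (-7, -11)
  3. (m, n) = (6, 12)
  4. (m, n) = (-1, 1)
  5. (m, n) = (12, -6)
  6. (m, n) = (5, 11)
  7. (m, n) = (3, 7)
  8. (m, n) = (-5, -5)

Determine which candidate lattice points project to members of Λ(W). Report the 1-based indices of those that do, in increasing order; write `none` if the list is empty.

3, 7

β' = (1−√5)/2 ≈ -0.6180.
#1 (-12,0): internal coord -12 + (0)·β' = -12.0000; -12.0000 ∉ [-1.5, -0.5) → out
#2 (-7,-11): internal coord -7 + (-11)·β' = -0.2016; -0.2016 ∉ [-1.5, -0.5) → out
#3 (6,12): internal coord 6 + (12)·β' = -1.4164; -1.4164 ∈ [-1.5, -0.5) → IN Λ
#4 (-1,1): internal coord -1 + (1)·β' = -1.6180; -1.6180 ∉ [-1.5, -0.5) → out
#5 (12,-6): internal coord 12 + (-6)·β' = +15.7082; +15.7082 ∉ [-1.5, -0.5) → out
#6 (5,11): internal coord 5 + (11)·β' = -1.7984; -1.7984 ∉ [-1.5, -0.5) → out
#7 (3,7): internal coord 3 + (7)·β' = -1.3262; -1.3262 ∈ [-1.5, -0.5) → IN Λ
#8 (-5,-5): internal coord -5 + (-5)·β' = -1.9098; -1.9098 ∉ [-1.5, -0.5) → out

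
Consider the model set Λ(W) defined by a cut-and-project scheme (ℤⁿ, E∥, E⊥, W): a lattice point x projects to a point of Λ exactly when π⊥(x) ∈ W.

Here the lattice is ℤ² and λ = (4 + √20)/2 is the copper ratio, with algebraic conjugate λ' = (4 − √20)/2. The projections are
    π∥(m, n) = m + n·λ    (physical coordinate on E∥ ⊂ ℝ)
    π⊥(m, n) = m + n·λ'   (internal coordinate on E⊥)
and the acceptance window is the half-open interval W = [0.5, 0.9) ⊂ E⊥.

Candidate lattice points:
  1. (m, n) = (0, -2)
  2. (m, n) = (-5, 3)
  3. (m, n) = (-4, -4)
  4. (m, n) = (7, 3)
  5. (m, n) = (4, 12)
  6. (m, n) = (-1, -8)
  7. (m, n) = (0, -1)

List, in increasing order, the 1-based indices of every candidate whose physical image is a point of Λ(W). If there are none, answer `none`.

6

λ' = (4−√20)/2 ≈ -0.2361.
candidate 1: (m,n)=(0,-2) → π∥ = 0-2·λ ≈ -8.4721, π⊥ = 0-2·λ' ≈ 0.4721 ∉ [0.5, 0.9) ⇒ out
candidate 2: (m,n)=(-5,3) → π∥ = -5+3·λ ≈ 7.7082, π⊥ = -5+3·λ' ≈ -5.7082 ∉ [0.5, 0.9) ⇒ out
candidate 3: (m,n)=(-4,-4) → π∥ = -4-4·λ ≈ -20.9443, π⊥ = -4-4·λ' ≈ -3.0557 ∉ [0.5, 0.9) ⇒ out
candidate 4: (m,n)=(7,3) → π∥ = 7+3·λ ≈ 19.7082, π⊥ = 7+3·λ' ≈ 6.2918 ∉ [0.5, 0.9) ⇒ out
candidate 5: (m,n)=(4,12) → π∥ = 4+12·λ ≈ 54.8328, π⊥ = 4+12·λ' ≈ 1.1672 ∉ [0.5, 0.9) ⇒ out
candidate 6: (m,n)=(-1,-8) → π∥ = -1-8·λ ≈ -34.8885, π⊥ = -1-8·λ' ≈ 0.8885 ∈ [0.5, 0.9) ⇒ IN Λ
candidate 7: (m,n)=(0,-1) → π∥ = 0-1·λ ≈ -4.2361, π⊥ = 0-1·λ' ≈ 0.2361 ∉ [0.5, 0.9) ⇒ out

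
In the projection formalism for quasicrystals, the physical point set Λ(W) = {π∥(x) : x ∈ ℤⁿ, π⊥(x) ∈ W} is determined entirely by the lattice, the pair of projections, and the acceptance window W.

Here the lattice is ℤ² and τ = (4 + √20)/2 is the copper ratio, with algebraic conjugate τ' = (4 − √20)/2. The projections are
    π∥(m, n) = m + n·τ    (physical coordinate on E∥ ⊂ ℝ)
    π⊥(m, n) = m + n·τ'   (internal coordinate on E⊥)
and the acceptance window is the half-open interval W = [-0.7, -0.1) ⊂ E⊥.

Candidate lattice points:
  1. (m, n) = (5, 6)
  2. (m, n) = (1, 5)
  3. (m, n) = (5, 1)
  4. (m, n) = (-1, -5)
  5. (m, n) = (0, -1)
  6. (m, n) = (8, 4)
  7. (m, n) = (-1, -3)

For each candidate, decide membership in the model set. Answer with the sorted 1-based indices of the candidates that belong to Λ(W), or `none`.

2, 7

Numerically τ ≈ 4.236068 and τ' = −1/τ ≈ -0.236068.
candidate 1: (m,n)=(5,6) → π∥ = 5+6·τ ≈ 30.416408, π⊥ = 5+6·τ' ≈ 3.583592 ∉ [-0.7, -0.1) ⇒ out
candidate 2: (m,n)=(1,5) → π∥ = 1+5·τ ≈ 22.180340, π⊥ = 1+5·τ' ≈ -0.180340 ∈ [-0.7, -0.1) ⇒ IN Λ
candidate 3: (m,n)=(5,1) → π∥ = 5+1·τ ≈ 9.236068, π⊥ = 5+1·τ' ≈ 4.763932 ∉ [-0.7, -0.1) ⇒ out
candidate 4: (m,n)=(-1,-5) → π∥ = -1-5·τ ≈ -22.180340, π⊥ = -1-5·τ' ≈ 0.180340 ∉ [-0.7, -0.1) ⇒ out
candidate 5: (m,n)=(0,-1) → π∥ = 0-1·τ ≈ -4.236068, π⊥ = 0-1·τ' ≈ 0.236068 ∉ [-0.7, -0.1) ⇒ out
candidate 6: (m,n)=(8,4) → π∥ = 8+4·τ ≈ 24.944272, π⊥ = 8+4·τ' ≈ 7.055728 ∉ [-0.7, -0.1) ⇒ out
candidate 7: (m,n)=(-1,-3) → π∥ = -1-3·τ ≈ -13.708204, π⊥ = -1-3·τ' ≈ -0.291796 ∈ [-0.7, -0.1) ⇒ IN Λ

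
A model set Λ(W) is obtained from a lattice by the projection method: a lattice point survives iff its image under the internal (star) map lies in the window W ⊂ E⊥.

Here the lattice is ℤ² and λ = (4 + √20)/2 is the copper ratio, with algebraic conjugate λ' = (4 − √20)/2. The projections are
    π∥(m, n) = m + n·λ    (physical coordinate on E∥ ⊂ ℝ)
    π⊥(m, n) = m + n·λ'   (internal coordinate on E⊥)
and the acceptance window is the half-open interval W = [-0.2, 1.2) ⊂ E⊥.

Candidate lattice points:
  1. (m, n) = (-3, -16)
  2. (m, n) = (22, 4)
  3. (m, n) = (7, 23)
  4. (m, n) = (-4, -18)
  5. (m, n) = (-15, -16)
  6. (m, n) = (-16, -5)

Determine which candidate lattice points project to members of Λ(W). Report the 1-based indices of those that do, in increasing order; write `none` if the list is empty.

1, 4

λ' = (4−√20)/2 ≈ -0.23607.
[1] lift (-3,-16): star map gives 0.77709; window check -0.2 ≤ 0.77709 < 1.2 is true → IN Λ
[2] lift (22,4): star map gives 21.05573; window check -0.2 ≤ 21.05573 < 1.2 is false → out
[3] lift (7,23): star map gives 1.57044; window check -0.2 ≤ 1.57044 < 1.2 is false → out
[4] lift (-4,-18): star map gives 0.24922; window check -0.2 ≤ 0.24922 < 1.2 is true → IN Λ
[5] lift (-15,-16): star map gives -11.22291; window check -0.2 ≤ -11.22291 < 1.2 is false → out
[6] lift (-16,-5): star map gives -14.81966; window check -0.2 ≤ -14.81966 < 1.2 is false → out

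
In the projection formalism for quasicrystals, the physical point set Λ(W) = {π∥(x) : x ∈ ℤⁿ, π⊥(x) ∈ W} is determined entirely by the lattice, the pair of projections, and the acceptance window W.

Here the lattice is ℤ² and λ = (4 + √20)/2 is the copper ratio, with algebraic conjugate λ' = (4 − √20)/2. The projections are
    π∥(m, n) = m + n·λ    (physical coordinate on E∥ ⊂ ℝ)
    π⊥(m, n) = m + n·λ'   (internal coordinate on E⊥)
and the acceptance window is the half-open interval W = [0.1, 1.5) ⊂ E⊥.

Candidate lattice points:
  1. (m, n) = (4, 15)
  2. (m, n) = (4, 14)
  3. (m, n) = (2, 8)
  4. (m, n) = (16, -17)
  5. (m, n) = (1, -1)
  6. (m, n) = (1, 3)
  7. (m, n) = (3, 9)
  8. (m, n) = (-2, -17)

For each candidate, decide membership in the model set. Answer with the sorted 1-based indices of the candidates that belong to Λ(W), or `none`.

Numerically λ ≈ 4.23607 and λ' = −1/λ ≈ -0.23607.
[1] lift (4,15): star map gives 0.45898; window check 0.1 ≤ 0.45898 < 1.5 is true → IN Λ
[2] lift (4,14): star map gives 0.69505; window check 0.1 ≤ 0.69505 < 1.5 is true → IN Λ
[3] lift (2,8): star map gives 0.11146; window check 0.1 ≤ 0.11146 < 1.5 is true → IN Λ
[4] lift (16,-17): star map gives 20.01316; window check 0.1 ≤ 20.01316 < 1.5 is false → out
[5] lift (1,-1): star map gives 1.23607; window check 0.1 ≤ 1.23607 < 1.5 is true → IN Λ
[6] lift (1,3): star map gives 0.29180; window check 0.1 ≤ 0.29180 < 1.5 is true → IN Λ
[7] lift (3,9): star map gives 0.87539; window check 0.1 ≤ 0.87539 < 1.5 is true → IN Λ
[8] lift (-2,-17): star map gives 2.01316; window check 0.1 ≤ 2.01316 < 1.5 is false → out

1, 2, 3, 5, 6, 7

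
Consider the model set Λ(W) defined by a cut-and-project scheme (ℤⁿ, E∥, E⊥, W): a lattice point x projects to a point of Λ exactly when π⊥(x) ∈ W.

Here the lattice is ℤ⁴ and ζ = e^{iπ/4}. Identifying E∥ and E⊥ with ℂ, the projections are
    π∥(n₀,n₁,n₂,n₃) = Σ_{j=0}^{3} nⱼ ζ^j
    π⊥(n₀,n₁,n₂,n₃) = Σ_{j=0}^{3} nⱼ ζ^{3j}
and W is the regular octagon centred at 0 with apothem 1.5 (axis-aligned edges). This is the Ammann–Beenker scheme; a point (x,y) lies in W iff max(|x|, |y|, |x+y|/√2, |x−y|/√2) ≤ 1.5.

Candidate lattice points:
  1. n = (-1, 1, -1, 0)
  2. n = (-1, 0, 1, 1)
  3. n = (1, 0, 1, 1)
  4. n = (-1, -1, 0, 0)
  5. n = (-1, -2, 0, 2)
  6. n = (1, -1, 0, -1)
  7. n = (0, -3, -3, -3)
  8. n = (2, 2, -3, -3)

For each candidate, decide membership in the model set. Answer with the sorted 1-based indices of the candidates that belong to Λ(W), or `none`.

Internal map: ζ^{3j} for j=0..3 gives (1,0), (−√2/2,√2/2), (0,−1), (√2/2,√2/2).
candidate 1: n = (-1, 1, -1, 0) → π⊥ ≈ (-1.7071, +1.7071); max(|x|,|y|,|x±y|/√2) = 2.4142 > 1.5 ⇒ ∉ W
candidate 2: n = (-1, 0, 1, 1) → π⊥ ≈ (-0.2929, -0.2929); max(|x|,|y|,|x±y|/√2) = 0.4142 ≤ 1.5 ⇒ ∈ W
candidate 3: n = (1, 0, 1, 1) → π⊥ ≈ (+1.7071, -0.2929); max(|x|,|y|,|x±y|/√2) = 1.7071 > 1.5 ⇒ ∉ W
candidate 4: n = (-1, -1, 0, 0) → π⊥ ≈ (-0.2929, -0.7071); max(|x|,|y|,|x±y|/√2) = 0.7071 ≤ 1.5 ⇒ ∈ W
candidate 5: n = (-1, -2, 0, 2) → π⊥ ≈ (+1.8284, +0.0000); max(|x|,|y|,|x±y|/√2) = 1.8284 > 1.5 ⇒ ∉ W
candidate 6: n = (1, -1, 0, -1) → π⊥ ≈ (+1.0000, -1.4142); max(|x|,|y|,|x±y|/√2) = 1.7071 > 1.5 ⇒ ∉ W
candidate 7: n = (0, -3, -3, -3) → π⊥ ≈ (+0.0000, -1.2426); max(|x|,|y|,|x±y|/√2) = 1.2426 ≤ 1.5 ⇒ ∈ W
candidate 8: n = (2, 2, -3, -3) → π⊥ ≈ (-1.5355, +2.2929); max(|x|,|y|,|x±y|/√2) = 2.7071 > 1.5 ⇒ ∉ W

2, 4, 7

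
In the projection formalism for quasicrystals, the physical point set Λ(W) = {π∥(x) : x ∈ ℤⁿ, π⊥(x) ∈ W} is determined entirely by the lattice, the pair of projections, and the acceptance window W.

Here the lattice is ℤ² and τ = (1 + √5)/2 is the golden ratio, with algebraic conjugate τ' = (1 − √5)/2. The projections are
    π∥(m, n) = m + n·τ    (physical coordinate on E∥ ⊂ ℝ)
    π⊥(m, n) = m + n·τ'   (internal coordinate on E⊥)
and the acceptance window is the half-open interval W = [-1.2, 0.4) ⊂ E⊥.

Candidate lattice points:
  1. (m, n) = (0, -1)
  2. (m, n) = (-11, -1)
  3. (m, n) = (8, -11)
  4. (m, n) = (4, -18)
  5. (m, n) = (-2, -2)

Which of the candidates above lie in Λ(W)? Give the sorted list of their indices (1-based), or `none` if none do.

5

Compute τ' = (1−√5)/2 = -0.6180, so π⊥(m,n) = m -0.6180·n.
candidate 1: (m,n)=(0,-1) → π∥ = 0-1·τ ≈ -1.6180, π⊥ = 0-1·τ' ≈ 0.6180 ∉ [-1.2, 0.4) ⇒ out
candidate 2: (m,n)=(-11,-1) → π∥ = -11-1·τ ≈ -12.6180, π⊥ = -11-1·τ' ≈ -10.3820 ∉ [-1.2, 0.4) ⇒ out
candidate 3: (m,n)=(8,-11) → π∥ = 8-11·τ ≈ -9.7984, π⊥ = 8-11·τ' ≈ 14.7984 ∉ [-1.2, 0.4) ⇒ out
candidate 4: (m,n)=(4,-18) → π∥ = 4-18·τ ≈ -25.1246, π⊥ = 4-18·τ' ≈ 15.1246 ∉ [-1.2, 0.4) ⇒ out
candidate 5: (m,n)=(-2,-2) → π∥ = -2-2·τ ≈ -5.2361, π⊥ = -2-2·τ' ≈ -0.7639 ∈ [-1.2, 0.4) ⇒ IN Λ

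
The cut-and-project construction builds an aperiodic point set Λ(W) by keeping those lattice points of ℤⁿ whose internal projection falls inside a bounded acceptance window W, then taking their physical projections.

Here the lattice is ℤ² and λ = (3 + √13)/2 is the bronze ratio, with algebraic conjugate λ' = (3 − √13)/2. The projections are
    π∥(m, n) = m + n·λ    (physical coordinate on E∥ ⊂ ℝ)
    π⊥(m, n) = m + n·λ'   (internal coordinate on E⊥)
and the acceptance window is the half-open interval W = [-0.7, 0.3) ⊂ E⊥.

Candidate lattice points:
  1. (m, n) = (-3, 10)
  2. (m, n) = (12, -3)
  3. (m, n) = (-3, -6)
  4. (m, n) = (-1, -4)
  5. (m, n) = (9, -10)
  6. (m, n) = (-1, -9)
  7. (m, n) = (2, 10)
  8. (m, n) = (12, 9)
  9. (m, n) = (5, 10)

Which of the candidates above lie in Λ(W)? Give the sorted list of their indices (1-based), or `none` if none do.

Compute λ' = (3−√13)/2 = -0.302776, so π⊥(m,n) = m -0.302776·n.
#1 (-3,10): internal coord -3 + (10)·λ' = -6.027756; -6.027756 ∉ [-0.7, 0.3) → out
#2 (12,-3): internal coord 12 + (-3)·λ' = +12.908327; +12.908327 ∉ [-0.7, 0.3) → out
#3 (-3,-6): internal coord -3 + (-6)·λ' = -1.183346; -1.183346 ∉ [-0.7, 0.3) → out
#4 (-1,-4): internal coord -1 + (-4)·λ' = +0.211103; +0.211103 ∈ [-0.7, 0.3) → IN Λ
#5 (9,-10): internal coord 9 + (-10)·λ' = +12.027756; +12.027756 ∉ [-0.7, 0.3) → out
#6 (-1,-9): internal coord -1 + (-9)·λ' = +1.724981; +1.724981 ∉ [-0.7, 0.3) → out
#7 (2,10): internal coord 2 + (10)·λ' = -1.027756; -1.027756 ∉ [-0.7, 0.3) → out
#8 (12,9): internal coord 12 + (9)·λ' = +9.275019; +9.275019 ∉ [-0.7, 0.3) → out
#9 (5,10): internal coord 5 + (10)·λ' = +1.972244; +1.972244 ∉ [-0.7, 0.3) → out

4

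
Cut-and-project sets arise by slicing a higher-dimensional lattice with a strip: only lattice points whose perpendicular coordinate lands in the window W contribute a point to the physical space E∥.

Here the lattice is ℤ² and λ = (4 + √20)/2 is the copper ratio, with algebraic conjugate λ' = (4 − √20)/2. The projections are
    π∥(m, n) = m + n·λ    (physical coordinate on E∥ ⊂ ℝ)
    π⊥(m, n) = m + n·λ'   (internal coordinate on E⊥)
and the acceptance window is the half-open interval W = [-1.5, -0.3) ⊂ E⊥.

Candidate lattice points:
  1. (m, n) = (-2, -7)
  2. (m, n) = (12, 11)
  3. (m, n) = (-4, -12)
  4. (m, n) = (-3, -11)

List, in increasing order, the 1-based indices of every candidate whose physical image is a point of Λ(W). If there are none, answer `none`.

Compute λ' = (4−√20)/2 = -0.2361, so π⊥(m,n) = m -0.2361·n.
candidate 1: (m,n)=(-2,-7) → π∥ = -2-7·λ ≈ -31.6525, π⊥ = -2-7·λ' ≈ -0.3475 ∈ [-1.5, -0.3) ⇒ IN Λ
candidate 2: (m,n)=(12,11) → π∥ = 12+11·λ ≈ 58.5967, π⊥ = 12+11·λ' ≈ 9.4033 ∉ [-1.5, -0.3) ⇒ out
candidate 3: (m,n)=(-4,-12) → π∥ = -4-12·λ ≈ -54.8328, π⊥ = -4-12·λ' ≈ -1.1672 ∈ [-1.5, -0.3) ⇒ IN Λ
candidate 4: (m,n)=(-3,-11) → π∥ = -3-11·λ ≈ -49.5967, π⊥ = -3-11·λ' ≈ -0.4033 ∈ [-1.5, -0.3) ⇒ IN Λ

1, 3, 4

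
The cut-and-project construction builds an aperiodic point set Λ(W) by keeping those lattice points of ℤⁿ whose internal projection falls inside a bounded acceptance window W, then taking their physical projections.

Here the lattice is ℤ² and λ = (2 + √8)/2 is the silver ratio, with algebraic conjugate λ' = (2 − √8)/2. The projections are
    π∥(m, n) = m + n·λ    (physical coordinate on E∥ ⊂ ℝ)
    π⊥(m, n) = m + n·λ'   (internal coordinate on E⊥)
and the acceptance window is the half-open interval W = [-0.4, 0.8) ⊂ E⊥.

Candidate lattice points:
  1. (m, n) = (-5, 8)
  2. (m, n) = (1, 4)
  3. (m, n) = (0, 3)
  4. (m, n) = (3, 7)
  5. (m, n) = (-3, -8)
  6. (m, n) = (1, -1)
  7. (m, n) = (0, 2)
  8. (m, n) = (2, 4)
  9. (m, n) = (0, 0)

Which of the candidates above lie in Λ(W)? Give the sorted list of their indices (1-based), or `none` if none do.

Compute λ' = (2−√8)/2 = -0.414214, so π⊥(m,n) = m -0.414214·n.
[1] lift (-5,8): star map gives -8.313708; window check -0.4 ≤ -8.313708 < 0.8 is false → out
[2] lift (1,4): star map gives -0.656854; window check -0.4 ≤ -0.656854 < 0.8 is false → out
[3] lift (0,3): star map gives -1.242641; window check -0.4 ≤ -1.242641 < 0.8 is false → out
[4] lift (3,7): star map gives 0.100505; window check -0.4 ≤ 0.100505 < 0.8 is true → IN Λ
[5] lift (-3,-8): star map gives 0.313708; window check -0.4 ≤ 0.313708 < 0.8 is true → IN Λ
[6] lift (1,-1): star map gives 1.414214; window check -0.4 ≤ 1.414214 < 0.8 is false → out
[7] lift (0,2): star map gives -0.828427; window check -0.4 ≤ -0.828427 < 0.8 is false → out
[8] lift (2,4): star map gives 0.343146; window check -0.4 ≤ 0.343146 < 0.8 is true → IN Λ
[9] lift (0,0): star map gives 0.000000; window check -0.4 ≤ 0.000000 < 0.8 is true → IN Λ

4, 5, 8, 9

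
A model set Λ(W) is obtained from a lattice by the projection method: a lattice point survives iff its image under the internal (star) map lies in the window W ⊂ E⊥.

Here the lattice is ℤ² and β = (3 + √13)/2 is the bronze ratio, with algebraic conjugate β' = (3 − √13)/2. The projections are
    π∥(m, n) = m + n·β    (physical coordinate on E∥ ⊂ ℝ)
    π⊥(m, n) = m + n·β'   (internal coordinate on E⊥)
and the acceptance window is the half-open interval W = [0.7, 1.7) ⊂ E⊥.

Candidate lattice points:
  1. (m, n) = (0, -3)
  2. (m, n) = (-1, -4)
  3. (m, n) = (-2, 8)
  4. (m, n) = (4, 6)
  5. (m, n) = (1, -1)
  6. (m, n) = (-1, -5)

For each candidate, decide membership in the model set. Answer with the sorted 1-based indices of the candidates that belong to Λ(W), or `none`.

β' = (3−√13)/2 ≈ -0.30278.
candidate 1: (m,n)=(0,-3) → π∥ = 0-3·β ≈ -9.90833, π⊥ = 0-3·β' ≈ 0.90833 ∈ [0.7, 1.7) ⇒ IN Λ
candidate 2: (m,n)=(-1,-4) → π∥ = -1-4·β ≈ -14.21110, π⊥ = -1-4·β' ≈ 0.21110 ∉ [0.7, 1.7) ⇒ out
candidate 3: (m,n)=(-2,8) → π∥ = -2+8·β ≈ 24.42221, π⊥ = -2+8·β' ≈ -4.42221 ∉ [0.7, 1.7) ⇒ out
candidate 4: (m,n)=(4,6) → π∥ = 4+6·β ≈ 23.81665, π⊥ = 4+6·β' ≈ 2.18335 ∉ [0.7, 1.7) ⇒ out
candidate 5: (m,n)=(1,-1) → π∥ = 1-1·β ≈ -2.30278, π⊥ = 1-1·β' ≈ 1.30278 ∈ [0.7, 1.7) ⇒ IN Λ
candidate 6: (m,n)=(-1,-5) → π∥ = -1-5·β ≈ -17.51388, π⊥ = -1-5·β' ≈ 0.51388 ∉ [0.7, 1.7) ⇒ out

1, 5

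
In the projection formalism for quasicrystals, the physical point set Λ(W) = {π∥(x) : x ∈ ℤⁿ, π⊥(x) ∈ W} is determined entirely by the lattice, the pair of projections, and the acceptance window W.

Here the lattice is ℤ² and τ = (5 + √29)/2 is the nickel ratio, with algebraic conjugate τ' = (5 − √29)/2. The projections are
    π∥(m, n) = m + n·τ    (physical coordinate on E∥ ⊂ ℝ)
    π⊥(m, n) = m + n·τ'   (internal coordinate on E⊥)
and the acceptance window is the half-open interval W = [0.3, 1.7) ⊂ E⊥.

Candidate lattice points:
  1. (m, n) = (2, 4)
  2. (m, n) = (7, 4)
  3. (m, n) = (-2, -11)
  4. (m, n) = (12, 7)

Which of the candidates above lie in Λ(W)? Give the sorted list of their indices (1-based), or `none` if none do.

Numerically τ ≈ 5.192582 and τ' = −1/τ ≈ -0.192582.
[1] lift (2,4): star map gives 1.229670; window check 0.3 ≤ 1.229670 < 1.7 is true → IN Λ
[2] lift (7,4): star map gives 6.229670; window check 0.3 ≤ 6.229670 < 1.7 is false → out
[3] lift (-2,-11): star map gives 0.118406; window check 0.3 ≤ 0.118406 < 1.7 is false → out
[4] lift (12,7): star map gives 10.651923; window check 0.3 ≤ 10.651923 < 1.7 is false → out

1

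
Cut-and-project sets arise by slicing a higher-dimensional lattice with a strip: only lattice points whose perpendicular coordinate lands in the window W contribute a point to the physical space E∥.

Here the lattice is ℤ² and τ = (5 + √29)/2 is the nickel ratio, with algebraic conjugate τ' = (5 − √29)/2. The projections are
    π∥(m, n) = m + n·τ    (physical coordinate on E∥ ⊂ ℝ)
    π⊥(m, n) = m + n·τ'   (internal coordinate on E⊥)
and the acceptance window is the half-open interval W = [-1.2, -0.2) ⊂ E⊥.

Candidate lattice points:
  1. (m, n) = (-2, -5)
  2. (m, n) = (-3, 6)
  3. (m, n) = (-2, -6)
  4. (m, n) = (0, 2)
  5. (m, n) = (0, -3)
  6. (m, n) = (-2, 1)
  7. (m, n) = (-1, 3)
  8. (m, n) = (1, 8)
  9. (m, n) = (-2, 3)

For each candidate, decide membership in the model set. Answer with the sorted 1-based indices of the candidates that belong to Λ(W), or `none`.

1, 3, 4, 8

τ' = (5−√29)/2 ≈ -0.19258.
#1 (-2,-5): internal coord -2 + (-5)·τ' = -1.03709; -1.03709 ∈ [-1.2, -0.2) → IN Λ
#2 (-3,6): internal coord -3 + (6)·τ' = -4.15549; -4.15549 ∉ [-1.2, -0.2) → out
#3 (-2,-6): internal coord -2 + (-6)·τ' = -0.84451; -0.84451 ∈ [-1.2, -0.2) → IN Λ
#4 (0,2): internal coord 0 + (2)·τ' = -0.38516; -0.38516 ∈ [-1.2, -0.2) → IN Λ
#5 (0,-3): internal coord 0 + (-3)·τ' = +0.57775; +0.57775 ∉ [-1.2, -0.2) → out
#6 (-2,1): internal coord -2 + (1)·τ' = -2.19258; -2.19258 ∉ [-1.2, -0.2) → out
#7 (-1,3): internal coord -1 + (3)·τ' = -1.57775; -1.57775 ∉ [-1.2, -0.2) → out
#8 (1,8): internal coord 1 + (8)·τ' = -0.54066; -0.54066 ∈ [-1.2, -0.2) → IN Λ
#9 (-2,3): internal coord -2 + (3)·τ' = -2.57775; -2.57775 ∉ [-1.2, -0.2) → out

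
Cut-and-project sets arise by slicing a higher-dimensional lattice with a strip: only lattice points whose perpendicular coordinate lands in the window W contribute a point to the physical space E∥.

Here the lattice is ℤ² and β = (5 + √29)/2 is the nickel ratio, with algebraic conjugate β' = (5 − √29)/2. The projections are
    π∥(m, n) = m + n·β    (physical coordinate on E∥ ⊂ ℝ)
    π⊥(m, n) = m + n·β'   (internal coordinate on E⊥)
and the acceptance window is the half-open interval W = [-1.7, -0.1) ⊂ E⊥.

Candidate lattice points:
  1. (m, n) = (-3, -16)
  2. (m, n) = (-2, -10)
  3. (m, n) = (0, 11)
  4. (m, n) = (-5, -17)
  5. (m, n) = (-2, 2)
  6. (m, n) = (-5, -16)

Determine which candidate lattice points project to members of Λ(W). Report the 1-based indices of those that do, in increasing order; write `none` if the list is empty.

none

Compute β' = (5−√29)/2 = -0.192582, so π⊥(m,n) = m -0.192582·n.
#1 (-3,-16): internal coord -3 + (-16)·β' = +0.081318; +0.081318 ∉ [-1.7, -0.1) → out
#2 (-2,-10): internal coord -2 + (-10)·β' = -0.074176; -0.074176 ∉ [-1.7, -0.1) → out
#3 (0,11): internal coord 0 + (11)·β' = -2.118406; -2.118406 ∉ [-1.7, -0.1) → out
#4 (-5,-17): internal coord -5 + (-17)·β' = -1.726099; -1.726099 ∉ [-1.7, -0.1) → out
#5 (-2,2): internal coord -2 + (2)·β' = -2.385165; -2.385165 ∉ [-1.7, -0.1) → out
#6 (-5,-16): internal coord -5 + (-16)·β' = -1.918682; -1.918682 ∉ [-1.7, -0.1) → out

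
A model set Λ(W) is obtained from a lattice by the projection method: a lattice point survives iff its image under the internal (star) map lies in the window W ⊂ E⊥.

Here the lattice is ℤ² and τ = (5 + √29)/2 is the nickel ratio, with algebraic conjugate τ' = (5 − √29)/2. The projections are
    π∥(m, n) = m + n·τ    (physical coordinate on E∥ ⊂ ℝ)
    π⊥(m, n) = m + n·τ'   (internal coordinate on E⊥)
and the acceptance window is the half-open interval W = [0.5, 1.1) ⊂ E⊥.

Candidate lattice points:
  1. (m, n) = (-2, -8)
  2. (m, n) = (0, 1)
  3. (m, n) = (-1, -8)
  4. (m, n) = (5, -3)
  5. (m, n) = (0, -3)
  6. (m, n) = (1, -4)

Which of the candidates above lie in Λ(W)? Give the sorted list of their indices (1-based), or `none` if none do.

τ' = (5−√29)/2 ≈ -0.1926.
candidate 1: (m,n)=(-2,-8) → π∥ = -2-8·τ ≈ -43.5407, π⊥ = -2-8·τ' ≈ -0.4593 ∉ [0.5, 1.1) ⇒ out
candidate 2: (m,n)=(0,1) → π∥ = 0+1·τ ≈ 5.1926, π⊥ = 0+1·τ' ≈ -0.1926 ∉ [0.5, 1.1) ⇒ out
candidate 3: (m,n)=(-1,-8) → π∥ = -1-8·τ ≈ -42.5407, π⊥ = -1-8·τ' ≈ 0.5407 ∈ [0.5, 1.1) ⇒ IN Λ
candidate 4: (m,n)=(5,-3) → π∥ = 5-3·τ ≈ -10.5777, π⊥ = 5-3·τ' ≈ 5.5777 ∉ [0.5, 1.1) ⇒ out
candidate 5: (m,n)=(0,-3) → π∥ = 0-3·τ ≈ -15.5777, π⊥ = 0-3·τ' ≈ 0.5777 ∈ [0.5, 1.1) ⇒ IN Λ
candidate 6: (m,n)=(1,-4) → π∥ = 1-4·τ ≈ -19.7703, π⊥ = 1-4·τ' ≈ 1.7703 ∉ [0.5, 1.1) ⇒ out

3, 5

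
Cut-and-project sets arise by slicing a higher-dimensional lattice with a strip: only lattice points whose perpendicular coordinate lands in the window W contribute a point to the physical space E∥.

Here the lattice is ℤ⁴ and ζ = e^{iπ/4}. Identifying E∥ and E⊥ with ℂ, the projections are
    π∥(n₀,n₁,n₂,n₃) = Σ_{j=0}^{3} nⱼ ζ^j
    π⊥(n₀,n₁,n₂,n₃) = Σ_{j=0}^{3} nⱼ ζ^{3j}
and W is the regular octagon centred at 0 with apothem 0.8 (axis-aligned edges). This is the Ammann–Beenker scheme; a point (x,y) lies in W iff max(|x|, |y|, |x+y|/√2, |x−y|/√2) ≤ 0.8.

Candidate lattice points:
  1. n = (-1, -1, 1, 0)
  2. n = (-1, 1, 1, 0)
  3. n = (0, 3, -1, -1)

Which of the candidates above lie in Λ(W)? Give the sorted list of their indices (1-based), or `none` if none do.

With ζ = e^{iπ/4} the internal vectors are ζ^0,ζ^3,ζ^6,ζ^9.
#1 (-1, -1, 1, 0): internal (-0.2929, -1.7071); octagon support 1.7071 vs apothem 0.8 → ∉ W
#2 (-1, 1, 1, 0): internal (-1.7071, -0.2929); octagon support 1.7071 vs apothem 0.8 → ∉ W
#3 (0, 3, -1, -1): internal (-2.8284, 2.4142); octagon support 3.7071 vs apothem 0.8 → ∉ W

none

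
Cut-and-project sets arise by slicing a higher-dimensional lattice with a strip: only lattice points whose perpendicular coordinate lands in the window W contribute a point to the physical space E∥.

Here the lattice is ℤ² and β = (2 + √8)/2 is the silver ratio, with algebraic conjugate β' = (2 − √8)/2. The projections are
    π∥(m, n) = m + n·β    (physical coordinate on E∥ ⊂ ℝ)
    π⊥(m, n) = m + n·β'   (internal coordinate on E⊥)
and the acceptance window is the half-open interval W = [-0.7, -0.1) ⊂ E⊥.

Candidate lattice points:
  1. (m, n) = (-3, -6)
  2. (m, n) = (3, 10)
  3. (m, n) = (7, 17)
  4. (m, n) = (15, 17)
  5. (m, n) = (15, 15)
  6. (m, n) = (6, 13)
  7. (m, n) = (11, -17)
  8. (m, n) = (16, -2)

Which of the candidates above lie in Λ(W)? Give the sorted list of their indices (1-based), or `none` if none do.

β' = (2−√8)/2 ≈ -0.414214.
[1] lift (-3,-6): star map gives -0.514719; window check -0.7 ≤ -0.514719 < -0.1 is true → IN Λ
[2] lift (3,10): star map gives -1.142136; window check -0.7 ≤ -1.142136 < -0.1 is false → out
[3] lift (7,17): star map gives -0.041631; window check -0.7 ≤ -0.041631 < -0.1 is false → out
[4] lift (15,17): star map gives 7.958369; window check -0.7 ≤ 7.958369 < -0.1 is false → out
[5] lift (15,15): star map gives 8.786797; window check -0.7 ≤ 8.786797 < -0.1 is false → out
[6] lift (6,13): star map gives 0.615224; window check -0.7 ≤ 0.615224 < -0.1 is false → out
[7] lift (11,-17): star map gives 18.041631; window check -0.7 ≤ 18.041631 < -0.1 is false → out
[8] lift (16,-2): star map gives 16.828427; window check -0.7 ≤ 16.828427 < -0.1 is false → out

1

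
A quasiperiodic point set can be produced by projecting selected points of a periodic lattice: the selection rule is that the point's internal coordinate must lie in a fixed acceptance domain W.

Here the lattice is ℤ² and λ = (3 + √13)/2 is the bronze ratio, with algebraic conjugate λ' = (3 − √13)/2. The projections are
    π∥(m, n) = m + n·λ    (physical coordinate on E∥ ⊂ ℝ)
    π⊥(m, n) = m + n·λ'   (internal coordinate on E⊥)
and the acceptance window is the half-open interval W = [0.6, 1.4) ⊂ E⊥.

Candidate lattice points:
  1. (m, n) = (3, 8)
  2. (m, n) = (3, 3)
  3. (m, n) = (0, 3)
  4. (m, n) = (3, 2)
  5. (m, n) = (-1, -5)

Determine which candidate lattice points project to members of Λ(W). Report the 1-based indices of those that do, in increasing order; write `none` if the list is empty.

Numerically λ ≈ 3.30278 and λ' = −1/λ ≈ -0.30278.
[1] lift (3,8): star map gives 0.57779; window check 0.6 ≤ 0.57779 < 1.4 is false → out
[2] lift (3,3): star map gives 2.09167; window check 0.6 ≤ 2.09167 < 1.4 is false → out
[3] lift (0,3): star map gives -0.90833; window check 0.6 ≤ -0.90833 < 1.4 is false → out
[4] lift (3,2): star map gives 2.39445; window check 0.6 ≤ 2.39445 < 1.4 is false → out
[5] lift (-1,-5): star map gives 0.51388; window check 0.6 ≤ 0.51388 < 1.4 is false → out

none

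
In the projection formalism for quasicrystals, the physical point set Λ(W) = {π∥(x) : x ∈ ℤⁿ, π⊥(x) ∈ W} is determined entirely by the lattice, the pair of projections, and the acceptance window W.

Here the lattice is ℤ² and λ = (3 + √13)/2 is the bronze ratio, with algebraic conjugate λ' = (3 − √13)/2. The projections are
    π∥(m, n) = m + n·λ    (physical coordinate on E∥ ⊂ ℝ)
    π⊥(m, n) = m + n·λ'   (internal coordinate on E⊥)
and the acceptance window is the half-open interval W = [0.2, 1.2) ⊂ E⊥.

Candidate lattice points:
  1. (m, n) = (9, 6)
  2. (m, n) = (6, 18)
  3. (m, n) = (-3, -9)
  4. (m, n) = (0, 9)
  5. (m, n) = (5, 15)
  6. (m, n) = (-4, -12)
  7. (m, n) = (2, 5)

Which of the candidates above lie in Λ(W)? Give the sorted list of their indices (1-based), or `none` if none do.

2, 5, 7

Compute λ' = (3−√13)/2 = -0.30278, so π⊥(m,n) = m -0.30278·n.
#1 (9,6): internal coord 9 + (6)·λ' = +7.18335; +7.18335 ∉ [0.2, 1.2) → out
#2 (6,18): internal coord 6 + (18)·λ' = +0.55004; +0.55004 ∈ [0.2, 1.2) → IN Λ
#3 (-3,-9): internal coord -3 + (-9)·λ' = -0.27502; -0.27502 ∉ [0.2, 1.2) → out
#4 (0,9): internal coord 0 + (9)·λ' = -2.72498; -2.72498 ∉ [0.2, 1.2) → out
#5 (5,15): internal coord 5 + (15)·λ' = +0.45837; +0.45837 ∈ [0.2, 1.2) → IN Λ
#6 (-4,-12): internal coord -4 + (-12)·λ' = -0.36669; -0.36669 ∉ [0.2, 1.2) → out
#7 (2,5): internal coord 2 + (5)·λ' = +0.48612; +0.48612 ∈ [0.2, 1.2) → IN Λ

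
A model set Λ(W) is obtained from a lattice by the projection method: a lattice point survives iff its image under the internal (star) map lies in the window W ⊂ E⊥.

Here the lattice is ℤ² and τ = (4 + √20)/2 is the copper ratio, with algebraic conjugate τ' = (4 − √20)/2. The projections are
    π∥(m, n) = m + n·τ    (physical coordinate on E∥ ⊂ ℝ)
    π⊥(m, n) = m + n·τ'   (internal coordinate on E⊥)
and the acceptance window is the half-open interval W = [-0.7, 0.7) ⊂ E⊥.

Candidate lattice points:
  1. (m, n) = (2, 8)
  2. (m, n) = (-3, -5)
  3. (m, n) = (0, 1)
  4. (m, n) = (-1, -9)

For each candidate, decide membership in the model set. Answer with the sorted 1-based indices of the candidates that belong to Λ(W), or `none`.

τ' = (4−√20)/2 ≈ -0.236068.
[1] lift (2,8): star map gives 0.111456; window check -0.7 ≤ 0.111456 < 0.7 is true → IN Λ
[2] lift (-3,-5): star map gives -1.819660; window check -0.7 ≤ -1.819660 < 0.7 is false → out
[3] lift (0,1): star map gives -0.236068; window check -0.7 ≤ -0.236068 < 0.7 is true → IN Λ
[4] lift (-1,-9): star map gives 1.124612; window check -0.7 ≤ 1.124612 < 0.7 is false → out

1, 3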